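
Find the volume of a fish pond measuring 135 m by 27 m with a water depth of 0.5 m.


Base area = L * W = 135 * 27 = 3645 m^2
Volume = area * depth = 3645 * 0.5 = 1822.5 m^3

1822.5 m^3


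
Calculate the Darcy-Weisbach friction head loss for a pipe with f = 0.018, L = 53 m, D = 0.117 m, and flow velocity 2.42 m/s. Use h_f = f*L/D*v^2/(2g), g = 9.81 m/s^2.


v^2 = 2.42^2 = 5.8564 m^2/s^2
L/D = 53/0.117 = 452.99145
h_f = f*(L/D)*v^2/(2g) = 0.018 * 452.99145 * 5.8564 / 19.62 = 2.43385 m

2.43385 m


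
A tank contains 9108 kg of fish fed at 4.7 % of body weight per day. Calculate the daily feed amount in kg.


Feeding rate fraction = 4.7% / 100 = 0.047
Daily feed = 9108 kg * 0.047 = 428.076 kg/day

428.076 kg/day


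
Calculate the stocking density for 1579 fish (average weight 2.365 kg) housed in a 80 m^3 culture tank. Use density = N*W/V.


Total biomass = 1579 fish * 2.365 kg = 3734.335 kg
Density = total biomass / volume = 3734.335 / 80 = 46.6792 kg/m^3

46.6792 kg/m^3


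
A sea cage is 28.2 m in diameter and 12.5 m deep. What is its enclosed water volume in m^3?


r = d/2 = 28.2/2 = 14.1 m
Base area = pi*r^2 = pi*14.1^2 = 624.58004 m^2
Volume = 624.58004 * 12.5 = 7807.25 m^3

7807.25 m^3


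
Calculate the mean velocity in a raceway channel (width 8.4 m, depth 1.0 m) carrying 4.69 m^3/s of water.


Cross-sectional area = W * d = 8.4 * 1.0 = 8.4 m^2
Velocity = Q / A = 4.69 / 8.4 = 0.558333 m/s

0.558333 m/s


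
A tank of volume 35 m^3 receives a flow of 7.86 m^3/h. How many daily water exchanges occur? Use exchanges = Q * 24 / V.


Daily flow volume = 7.86 m^3/h * 24 h = 188.64 m^3/day
Exchanges = daily flow / tank volume = 188.64 / 35 = 5.38971 exchanges/day

5.38971 exchanges/day


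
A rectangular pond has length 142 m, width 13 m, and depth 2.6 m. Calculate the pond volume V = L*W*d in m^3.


Base area = L * W = 142 * 13 = 1846 m^2
Volume = area * depth = 1846 * 2.6 = 4799.6 m^3

4799.6 m^3


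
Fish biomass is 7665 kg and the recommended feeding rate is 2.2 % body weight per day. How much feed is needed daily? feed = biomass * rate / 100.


Feeding rate fraction = 2.2% / 100 = 0.022
Daily feed = 7665 kg * 0.022 = 168.63 kg/day

168.63 kg/day


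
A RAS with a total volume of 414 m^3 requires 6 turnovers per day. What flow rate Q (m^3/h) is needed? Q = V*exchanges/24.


Daily recirculation volume = 414 m^3 * 6 = 2484 m^3/day
Flow rate Q = daily volume / 24 h = 2484 / 24 = 103.5 m^3/h

103.5 m^3/h


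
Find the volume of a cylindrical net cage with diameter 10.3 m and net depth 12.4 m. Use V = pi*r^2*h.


r = d/2 = 10.3/2 = 5.15 m
Base area = pi*r^2 = pi*5.15^2 = 83.322891 m^2
Volume = 83.322891 * 12.4 = 1033.2 m^3

1033.2 m^3


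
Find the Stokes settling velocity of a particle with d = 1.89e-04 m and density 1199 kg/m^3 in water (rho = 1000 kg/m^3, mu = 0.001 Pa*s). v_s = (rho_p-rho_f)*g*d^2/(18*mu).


Density difference: rho_p - rho_f = 1199 - 1000 = 199 kg/m^3
d^2 = (1.89e-04)^2 = 3.5721e-08 m^2
Numerator = (rho_p - rho_f) * g * d^2 = 199 * 9.81 * 3.5721e-08 = 6.9734179e-05
Denominator = 18 * mu = 18 * 0.001 = 0.018
v_s = 6.9734179e-05 / 0.018 = 0.00387412 m/s
Check: Re = rho_f * v_s * d / mu = 1000 * 0.00387412 * 1.89e-04 / 0.001 = 0.732 < 1, so Stokes' law applies.

0.00387412 m/s


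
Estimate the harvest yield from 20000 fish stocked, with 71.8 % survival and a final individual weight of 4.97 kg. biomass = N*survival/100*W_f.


Survivors = 20000 * 71.8/100 = 14360 fish
Harvest biomass = survivors * W_f = 14360 * 4.97 = 71369.2 kg

71369.2 kg


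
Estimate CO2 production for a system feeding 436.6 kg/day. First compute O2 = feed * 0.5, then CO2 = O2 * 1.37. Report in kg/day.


O2 = 436.6 * 0.5 = 218.3
CO2 = 218.3 * 1.37 = 299.071

299.071 kg/day


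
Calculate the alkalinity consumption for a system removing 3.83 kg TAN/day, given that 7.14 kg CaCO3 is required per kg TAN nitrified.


Alkalinity factor: 7.14 kg CaCO3 consumed per kg TAN nitrified
alk = 3.83 kg TAN * 7.14 = 27.3462 kg CaCO3/day

27.3462 kg CaCO3/day


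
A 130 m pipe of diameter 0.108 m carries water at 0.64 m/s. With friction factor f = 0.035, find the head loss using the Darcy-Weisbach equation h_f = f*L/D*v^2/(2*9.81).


v^2 = 0.64^2 = 0.4096 m^2/s^2
L/D = 130/0.108 = 1203.7037
h_f = f*(L/D)*v^2/(2g) = 0.035 * 1203.7037 * 0.4096 / 19.62 = 0.879526 m

0.879526 m


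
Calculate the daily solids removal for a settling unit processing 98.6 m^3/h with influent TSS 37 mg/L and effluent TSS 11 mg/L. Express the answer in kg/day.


Concentration drop: TSS_in - TSS_out = 37 - 11 = 26 mg/L
Hourly solids removed = Q * dTSS = 98.6 m^3/h * 26 mg/L = 2563.6 g/h  (m^3/h * mg/L = g/h)
Daily solids removed = 2563.6 * 24 = 61526.4 g/day
Convert g to kg: 61526.4 / 1000 = 61.5264 kg/day

61.5264 kg/day


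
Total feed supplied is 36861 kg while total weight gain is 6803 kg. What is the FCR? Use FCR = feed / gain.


FCR = feed consumed / weight gained
FCR = 36861 kg / 6803 kg = 5.41834

5.41834


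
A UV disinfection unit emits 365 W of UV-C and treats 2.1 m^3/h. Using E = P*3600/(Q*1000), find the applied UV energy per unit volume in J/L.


Energy delivered per hour = 365 W * 3600 s = 1314000 J/h
Volume treated per hour = 2.1 m^3/h * 1000 = 2100 L/h
dose = 1314000 / 2100 = 625.714 J/L

625.714 J/L


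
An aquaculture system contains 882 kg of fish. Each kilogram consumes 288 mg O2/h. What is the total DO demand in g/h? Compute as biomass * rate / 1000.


Total O2 consumption (mg/h) = 882 kg * 288 mg/(kg*h) = 254016 mg/h
Convert to g/h: 254016 / 1000 = 254.016 g/h

254.016 g/h


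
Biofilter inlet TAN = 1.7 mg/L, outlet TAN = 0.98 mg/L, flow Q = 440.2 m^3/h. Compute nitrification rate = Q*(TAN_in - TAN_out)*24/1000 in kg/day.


Concentration drop: TAN_in - TAN_out = 1.7 - 0.98 = 0.72 mg/L
Hourly TAN removed = Q * dTAN = 440.2 m^3/h * 0.72 mg/L = 316.944 g/h  (m^3/h * mg/L = g/h)
Daily TAN removed = 316.944 * 24 = 7606.656 g/day
Convert to kg/day: 7606.656 / 1000 = 7.606656 kg/day

7.606656 kg/day


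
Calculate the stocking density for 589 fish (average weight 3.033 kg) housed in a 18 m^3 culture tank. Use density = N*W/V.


Total biomass = 589 fish * 3.033 kg = 1786.437 kg
Density = total biomass / volume = 1786.437 / 18 = 99.2465 kg/m^3

99.2465 kg/m^3


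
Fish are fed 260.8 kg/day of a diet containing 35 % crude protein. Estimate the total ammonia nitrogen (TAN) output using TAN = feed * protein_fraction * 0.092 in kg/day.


Protein in feed = 260.8 * 35/100 = 91.28 kg/day
TAN = protein * 0.092 = 91.28 * 0.092 = 8.39776 kg/day

8.39776 kg/day


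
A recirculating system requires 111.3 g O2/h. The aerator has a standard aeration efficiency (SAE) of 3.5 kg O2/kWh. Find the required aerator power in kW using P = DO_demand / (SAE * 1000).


SAE in g O2/kWh = 3.5 * 1000 = 3500 g/kWh
P = DO_demand / SAE_g = 111.3 / 3500 = 0.0318 kW

0.0318 kW


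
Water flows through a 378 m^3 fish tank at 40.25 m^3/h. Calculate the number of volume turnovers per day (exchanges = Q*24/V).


Daily flow volume = 40.25 m^3/h * 24 h = 966 m^3/day
Exchanges = daily flow / tank volume = 966 / 378 = 2.55556 exchanges/day

2.55556 exchanges/day


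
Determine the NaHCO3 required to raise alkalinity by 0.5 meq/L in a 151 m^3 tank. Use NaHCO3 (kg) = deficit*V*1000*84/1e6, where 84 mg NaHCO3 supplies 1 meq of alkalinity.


Tank volume in L = 151 m^3 * 1000 = 151000 L
Total meq required = 0.5 meq/L * 151000 L = 75500 meq
NaHCO3 mass = 75500 meq * 84 mg/meq / 1e6 = 6.342 kg

6.342 kg


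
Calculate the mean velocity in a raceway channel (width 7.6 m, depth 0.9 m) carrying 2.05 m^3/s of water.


Cross-sectional area = W * d = 7.6 * 0.9 = 6.84 m^2
Velocity = Q / A = 2.05 / 6.84 = 0.299708 m/s

0.299708 m/s


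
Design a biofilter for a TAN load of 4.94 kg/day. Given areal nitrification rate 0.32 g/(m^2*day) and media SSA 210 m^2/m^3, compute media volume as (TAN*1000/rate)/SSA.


A = 4.94*1000 / 0.32 = 15437.5 m^2
V = 15437.5 / 210 = 73.5119

73.5119 m^3


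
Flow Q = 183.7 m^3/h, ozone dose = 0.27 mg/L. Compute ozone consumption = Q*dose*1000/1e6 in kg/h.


O3 demand (mg/h) = Q * dose * 1000 = 183.7 * 0.27 * 1000 = 49599 mg/h
Convert mg to kg: 49599 / 1e6 = 0.049599 kg/h

0.049599 kg/h


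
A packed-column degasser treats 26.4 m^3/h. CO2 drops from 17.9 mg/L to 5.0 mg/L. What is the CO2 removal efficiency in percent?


CO2_out / CO2_in = 5.0 / 17.9 = 0.27932961
Fraction remaining = 0.27932961
efficiency = (1 - 0.27932961) * 100 = 72.067 %

72.067 %


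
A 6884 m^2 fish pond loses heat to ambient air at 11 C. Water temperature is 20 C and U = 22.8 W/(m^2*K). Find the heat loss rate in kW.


Temperature difference dT = 20 - 11 = 9 K
Heat loss (W) = U * A * dT = 22.8 * 6884 * 9 = 1412596.8 W
Convert to kW: 1412596.8 / 1000 = 1412.5968 kW

1412.5968 kW


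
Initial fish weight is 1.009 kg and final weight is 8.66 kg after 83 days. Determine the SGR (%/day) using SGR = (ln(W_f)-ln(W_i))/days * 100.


ln(W_f) = ln(8.66) = 2.1587147
ln(W_i) = ln(1.009) = 0.0089597414
ln(W_f) - ln(W_i) = 2.1587147 - 0.0089597414 = 2.149755
SGR = 2.149755 / 83 * 100 = 2.59007 %/day

2.59007 %/day


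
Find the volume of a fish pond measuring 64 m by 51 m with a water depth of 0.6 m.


Base area = L * W = 64 * 51 = 3264 m^2
Volume = area * depth = 3264 * 0.6 = 1958.4 m^3

1958.4 m^3


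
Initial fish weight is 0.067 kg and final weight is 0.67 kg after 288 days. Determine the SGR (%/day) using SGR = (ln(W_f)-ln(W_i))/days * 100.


ln(W_f) = ln(0.67) = -0.40047757
ln(W_i) = ln(0.067) = -2.7030627
ln(W_f) - ln(W_i) = -0.40047757 - -2.7030627 = 2.3025851
SGR = 2.3025851 / 288 * 100 = 0.799509 %/day

0.799509 %/day


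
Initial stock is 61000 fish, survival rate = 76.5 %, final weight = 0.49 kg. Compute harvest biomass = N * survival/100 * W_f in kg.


Survivors = 61000 * 76.5/100 = 46665 fish
Harvest biomass = survivors * W_f = 46665 * 0.49 = 22865.85 kg

22865.85 kg


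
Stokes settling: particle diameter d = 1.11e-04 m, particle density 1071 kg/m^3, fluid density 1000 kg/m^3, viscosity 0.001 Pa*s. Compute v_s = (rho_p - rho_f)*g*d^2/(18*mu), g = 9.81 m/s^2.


Density difference: rho_p - rho_f = 1071 - 1000 = 71 kg/m^3
d^2 = (1.11e-04)^2 = 1.2321e-08 m^2
Numerator = (rho_p - rho_f) * g * d^2 = 71 * 9.81 * 1.2321e-08 = 8.5816997e-06
Denominator = 18 * mu = 18 * 0.001 = 0.018
v_s = 8.5816997e-06 / 0.018 = 4.76761e-04 m/s
Check: Re = rho_f * v_s * d / mu = 1000 * 4.76761e-04 * 1.11e-04 / 0.001 = 0.0529 < 1, so Stokes' law applies.

4.76761e-04 m/s


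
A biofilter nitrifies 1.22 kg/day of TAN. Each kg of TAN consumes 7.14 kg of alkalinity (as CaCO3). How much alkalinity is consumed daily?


Alkalinity factor: 7.14 kg CaCO3 consumed per kg TAN nitrified
alk = 1.22 kg TAN * 7.14 = 8.7108 kg CaCO3/day

8.7108 kg CaCO3/day


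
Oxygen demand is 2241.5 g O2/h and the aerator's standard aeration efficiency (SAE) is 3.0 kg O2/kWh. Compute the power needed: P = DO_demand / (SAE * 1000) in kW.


SAE in g O2/kWh = 3.0 * 1000 = 3000 g/kWh
P = DO_demand / SAE_g = 2241.5 / 3000 = 0.747167 kW

0.747167 kW


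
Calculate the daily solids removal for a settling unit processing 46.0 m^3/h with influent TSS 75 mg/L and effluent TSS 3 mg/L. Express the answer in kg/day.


Concentration drop: TSS_in - TSS_out = 75 - 3 = 72 mg/L
Hourly solids removed = Q * dTSS = 46.0 m^3/h * 72 mg/L = 3312 g/h  (m^3/h * mg/L = g/h)
Daily solids removed = 3312 * 24 = 79488 g/day
Convert g to kg: 79488 / 1000 = 79.488 kg/day

79.488 kg/day


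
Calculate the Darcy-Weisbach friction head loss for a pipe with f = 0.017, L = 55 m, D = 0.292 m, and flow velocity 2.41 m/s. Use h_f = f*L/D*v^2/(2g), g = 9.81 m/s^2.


v^2 = 2.41^2 = 5.8081 m^2/s^2
L/D = 55/0.292 = 188.35616
h_f = f*(L/D)*v^2/(2g) = 0.017 * 188.35616 * 5.8081 / 19.62 = 0.947903 m

0.947903 m


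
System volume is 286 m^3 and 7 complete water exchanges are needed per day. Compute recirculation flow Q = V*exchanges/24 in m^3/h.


Daily recirculation volume = 286 m^3 * 7 = 2002 m^3/day
Flow rate Q = daily volume / 24 h = 2002 / 24 = 83.4167 m^3/h

83.4167 m^3/h


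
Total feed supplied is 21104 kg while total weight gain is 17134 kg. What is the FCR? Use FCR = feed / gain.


FCR = feed consumed / weight gained
FCR = 21104 kg / 17134 kg = 1.2317

1.2317


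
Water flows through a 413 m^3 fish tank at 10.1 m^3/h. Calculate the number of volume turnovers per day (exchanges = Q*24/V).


Daily flow volume = 10.1 m^3/h * 24 h = 242.4 m^3/day
Exchanges = daily flow / tank volume = 242.4 / 413 = 0.586925 exchanges/day

0.586925 exchanges/day


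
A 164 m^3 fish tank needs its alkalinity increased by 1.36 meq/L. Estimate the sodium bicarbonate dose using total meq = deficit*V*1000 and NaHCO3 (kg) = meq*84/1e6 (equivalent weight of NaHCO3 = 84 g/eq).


Tank volume in L = 164 m^3 * 1000 = 164000 L
Total meq required = 1.36 meq/L * 164000 L = 223040 meq
NaHCO3 mass = 223040 meq * 84 mg/meq / 1e6 = 18.7354 kg

18.7354 kg


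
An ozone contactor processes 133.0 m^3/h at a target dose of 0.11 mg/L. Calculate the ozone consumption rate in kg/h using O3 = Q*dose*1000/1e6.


O3 demand (mg/h) = Q * dose * 1000 = 133.0 * 0.11 * 1000 = 14630 mg/h
Convert mg to kg: 14630 / 1e6 = 0.01463 kg/h

0.01463 kg/h


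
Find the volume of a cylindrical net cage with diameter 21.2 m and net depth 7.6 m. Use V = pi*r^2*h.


r = d/2 = 21.2/2 = 10.6 m
Base area = pi*r^2 = pi*10.6^2 = 352.98935 m^2
Volume = 352.98935 * 7.6 = 2682.72 m^3

2682.72 m^3


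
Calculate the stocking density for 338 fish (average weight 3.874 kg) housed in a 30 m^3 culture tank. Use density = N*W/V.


Total biomass = 338 fish * 3.874 kg = 1309.412 kg
Density = total biomass / volume = 1309.412 / 30 = 43.6471 kg/m^3

43.6471 kg/m^3


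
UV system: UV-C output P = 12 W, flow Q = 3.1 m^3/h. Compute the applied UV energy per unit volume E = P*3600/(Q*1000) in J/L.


Energy delivered per hour = 12 W * 3600 s = 43200 J/h
Volume treated per hour = 3.1 m^3/h * 1000 = 3100 L/h
dose = 43200 / 3100 = 13.9355 J/L

13.9355 J/L


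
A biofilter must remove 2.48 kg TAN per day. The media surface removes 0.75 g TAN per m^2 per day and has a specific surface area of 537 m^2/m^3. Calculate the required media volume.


A = 2.48*1000 / 0.75 = 3306.6667 m^2
V = 3306.6667 / 537 = 6.15767

6.15767 m^3


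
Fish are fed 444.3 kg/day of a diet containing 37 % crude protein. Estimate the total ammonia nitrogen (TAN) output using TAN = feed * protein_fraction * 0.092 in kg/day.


Protein in feed = 444.3 * 37/100 = 164.391 kg/day
TAN = protein * 0.092 = 164.391 * 0.092 = 15.123972 kg/day

15.123972 kg/day


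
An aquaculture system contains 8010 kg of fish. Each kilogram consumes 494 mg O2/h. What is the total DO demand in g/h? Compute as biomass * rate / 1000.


Total O2 consumption (mg/h) = 8010 kg * 494 mg/(kg*h) = 3956940 mg/h
Convert to g/h: 3956940 / 1000 = 3956.94 g/h

3956.94 g/h


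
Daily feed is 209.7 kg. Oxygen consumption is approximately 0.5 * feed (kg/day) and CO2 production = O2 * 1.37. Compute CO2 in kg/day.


O2 = 209.7 * 0.5 = 104.85
CO2 = 104.85 * 1.37 = 143.6445

143.6445 kg/day


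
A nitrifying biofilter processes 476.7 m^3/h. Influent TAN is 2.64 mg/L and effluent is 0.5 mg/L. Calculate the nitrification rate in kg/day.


Concentration drop: TAN_in - TAN_out = 2.64 - 0.5 = 2.14 mg/L
Hourly TAN removed = Q * dTAN = 476.7 m^3/h * 2.14 mg/L = 1020.138 g/h  (m^3/h * mg/L = g/h)
Daily TAN removed = 1020.138 * 24 = 24483.312 g/day
Convert to kg/day: 24483.312 / 1000 = 24.483312 kg/day

24.483312 kg/day


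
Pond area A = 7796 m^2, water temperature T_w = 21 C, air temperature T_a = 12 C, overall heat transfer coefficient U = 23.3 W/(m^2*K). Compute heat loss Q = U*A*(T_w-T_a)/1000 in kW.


Temperature difference dT = 21 - 12 = 9 K
Heat loss (W) = U * A * dT = 23.3 * 7796 * 9 = 1634821.2 W
Convert to kW: 1634821.2 / 1000 = 1634.8212 kW

1634.8212 kW


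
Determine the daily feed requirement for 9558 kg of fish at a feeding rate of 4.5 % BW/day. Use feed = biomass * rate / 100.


Feeding rate fraction = 4.5% / 100 = 0.045
Daily feed = 9558 kg * 0.045 = 430.11 kg/day

430.11 kg/day


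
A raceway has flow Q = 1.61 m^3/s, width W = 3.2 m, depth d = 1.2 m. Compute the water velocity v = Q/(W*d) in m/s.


Cross-sectional area = W * d = 3.2 * 1.2 = 3.84 m^2
Velocity = Q / A = 1.61 / 3.84 = 0.419271 m/s

0.419271 m/s


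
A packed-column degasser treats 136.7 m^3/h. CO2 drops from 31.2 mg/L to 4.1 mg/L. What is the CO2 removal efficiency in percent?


CO2_out / CO2_in = 4.1 / 31.2 = 0.13141026
Fraction remaining = 0.13141026
efficiency = (1 - 0.13141026) * 100 = 86.859 %

86.859 %


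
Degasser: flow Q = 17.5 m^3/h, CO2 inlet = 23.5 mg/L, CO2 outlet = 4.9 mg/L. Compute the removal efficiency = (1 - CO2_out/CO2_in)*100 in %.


CO2_out / CO2_in = 4.9 / 23.5 = 0.20851064
Fraction remaining = 0.20851064
efficiency = (1 - 0.20851064) * 100 = 79.1489 %

79.1489 %


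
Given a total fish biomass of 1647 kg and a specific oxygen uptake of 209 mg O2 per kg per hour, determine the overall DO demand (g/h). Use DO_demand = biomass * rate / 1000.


Total O2 consumption (mg/h) = 1647 kg * 209 mg/(kg*h) = 344223 mg/h
Convert to g/h: 344223 / 1000 = 344.223 g/h

344.223 g/h


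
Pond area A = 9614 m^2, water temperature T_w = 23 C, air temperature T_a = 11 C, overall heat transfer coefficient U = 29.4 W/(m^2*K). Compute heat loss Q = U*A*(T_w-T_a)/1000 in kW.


Temperature difference dT = 23 - 11 = 12 K
Heat loss (W) = U * A * dT = 29.4 * 9614 * 12 = 3391819.2 W
Convert to kW: 3391819.2 / 1000 = 3391.8192 kW

3391.8192 kW


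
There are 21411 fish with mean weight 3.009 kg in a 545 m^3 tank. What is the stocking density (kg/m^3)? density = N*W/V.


Total biomass = 21411 fish * 3.009 kg = 64425.699 kg
Density = total biomass / volume = 64425.699 / 545 = 118.212 kg/m^3

118.212 kg/m^3


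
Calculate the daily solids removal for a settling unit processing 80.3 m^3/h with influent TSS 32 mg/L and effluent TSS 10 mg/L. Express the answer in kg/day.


Concentration drop: TSS_in - TSS_out = 32 - 10 = 22 mg/L
Hourly solids removed = Q * dTSS = 80.3 m^3/h * 22 mg/L = 1766.6 g/h  (m^3/h * mg/L = g/h)
Daily solids removed = 1766.6 * 24 = 42398.4 g/day
Convert g to kg: 42398.4 / 1000 = 42.3984 kg/day

42.3984 kg/day


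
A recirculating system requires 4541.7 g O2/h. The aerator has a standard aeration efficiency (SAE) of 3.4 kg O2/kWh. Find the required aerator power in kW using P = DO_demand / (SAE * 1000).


SAE in g O2/kWh = 3.4 * 1000 = 3400 g/kWh
P = DO_demand / SAE_g = 4541.7 / 3400 = 1.33579 kW

1.33579 kW


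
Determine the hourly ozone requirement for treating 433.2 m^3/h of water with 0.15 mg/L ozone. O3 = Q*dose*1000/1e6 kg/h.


O3 demand (mg/h) = Q * dose * 1000 = 433.2 * 0.15 * 1000 = 64980 mg/h
Convert mg to kg: 64980 / 1e6 = 0.06498 kg/h

0.06498 kg/h


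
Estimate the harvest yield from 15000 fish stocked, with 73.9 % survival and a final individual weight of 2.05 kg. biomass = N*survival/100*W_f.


Survivors = 15000 * 73.9/100 = 11085 fish
Harvest biomass = survivors * W_f = 11085 * 2.05 = 22724.25 kg

22724.25 kg


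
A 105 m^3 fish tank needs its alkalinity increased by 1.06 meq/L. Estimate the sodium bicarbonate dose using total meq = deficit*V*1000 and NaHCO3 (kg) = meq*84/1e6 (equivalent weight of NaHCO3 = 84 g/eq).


Tank volume in L = 105 m^3 * 1000 = 105000 L
Total meq required = 1.06 meq/L * 105000 L = 111300 meq
NaHCO3 mass = 111300 meq * 84 mg/meq / 1e6 = 9.3492 kg

9.3492 kg


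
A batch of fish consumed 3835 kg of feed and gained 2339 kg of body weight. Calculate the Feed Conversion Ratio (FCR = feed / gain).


FCR = feed consumed / weight gained
FCR = 3835 kg / 2339 kg = 1.63959

1.63959


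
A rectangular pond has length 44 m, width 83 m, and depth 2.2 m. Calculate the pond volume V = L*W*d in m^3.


Base area = L * W = 44 * 83 = 3652 m^2
Volume = area * depth = 3652 * 2.2 = 8034.4 m^3

8034.4 m^3


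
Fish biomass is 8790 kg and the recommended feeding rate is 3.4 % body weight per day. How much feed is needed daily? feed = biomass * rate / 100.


Feeding rate fraction = 3.4% / 100 = 0.034
Daily feed = 8790 kg * 0.034 = 298.86 kg/day

298.86 kg/day


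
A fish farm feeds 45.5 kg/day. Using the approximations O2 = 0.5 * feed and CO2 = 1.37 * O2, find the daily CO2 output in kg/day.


O2 = 45.5 * 0.5 = 22.75
CO2 = 22.75 * 1.37 = 31.1675

31.1675 kg/day


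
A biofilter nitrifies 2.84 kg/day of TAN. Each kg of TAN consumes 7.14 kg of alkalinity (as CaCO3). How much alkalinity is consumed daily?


Alkalinity factor: 7.14 kg CaCO3 consumed per kg TAN nitrified
alk = 2.84 kg TAN * 7.14 = 20.2776 kg CaCO3/day

20.2776 kg CaCO3/day


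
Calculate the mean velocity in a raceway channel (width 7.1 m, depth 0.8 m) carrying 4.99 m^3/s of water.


Cross-sectional area = W * d = 7.1 * 0.8 = 5.68 m^2
Velocity = Q / A = 4.99 / 5.68 = 0.878521 m/s

0.878521 m/s


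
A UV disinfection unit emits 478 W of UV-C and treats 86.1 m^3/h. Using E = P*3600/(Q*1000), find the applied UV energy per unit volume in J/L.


Energy delivered per hour = 478 W * 3600 s = 1720800 J/h
Volume treated per hour = 86.1 m^3/h * 1000 = 86100 L/h
dose = 1720800 / 86100 = 19.9861 J/L

19.9861 J/L


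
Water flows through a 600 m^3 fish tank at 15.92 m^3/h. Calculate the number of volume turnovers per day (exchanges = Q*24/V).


Daily flow volume = 15.92 m^3/h * 24 h = 382.08 m^3/day
Exchanges = daily flow / tank volume = 382.08 / 600 = 0.6368 exchanges/day

0.6368 exchanges/day


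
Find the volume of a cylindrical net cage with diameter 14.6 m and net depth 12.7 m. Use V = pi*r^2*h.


r = d/2 = 14.6/2 = 7.3 m
Base area = pi*r^2 = pi*7.3^2 = 167.41547 m^2
Volume = 167.41547 * 12.7 = 2126.18 m^3

2126.18 m^3


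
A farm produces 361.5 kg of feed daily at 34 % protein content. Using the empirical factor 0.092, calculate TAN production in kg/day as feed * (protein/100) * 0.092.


Protein in feed = 361.5 * 34/100 = 122.91 kg/day
TAN = protein * 0.092 = 122.91 * 0.092 = 11.30772 kg/day

11.30772 kg/day


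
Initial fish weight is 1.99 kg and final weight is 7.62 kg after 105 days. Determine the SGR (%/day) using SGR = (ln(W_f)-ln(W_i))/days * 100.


ln(W_f) = ln(7.62) = 2.0307764
ln(W_i) = ln(1.99) = 0.68813464
ln(W_f) - ln(W_i) = 2.0307764 - 0.68813464 = 1.3426418
SGR = 1.3426418 / 105 * 100 = 1.27871 %/day

1.27871 %/day


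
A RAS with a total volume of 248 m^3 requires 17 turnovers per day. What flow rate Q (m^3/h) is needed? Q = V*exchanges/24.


Daily recirculation volume = 248 m^3 * 17 = 4216 m^3/day
Flow rate Q = daily volume / 24 h = 4216 / 24 = 175.667 m^3/h

175.667 m^3/h


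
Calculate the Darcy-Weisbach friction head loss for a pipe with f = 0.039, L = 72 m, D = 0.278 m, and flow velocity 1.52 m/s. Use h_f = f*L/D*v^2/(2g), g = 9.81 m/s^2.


v^2 = 1.52^2 = 2.3104 m^2/s^2
L/D = 72/0.278 = 258.99281
h_f = f*(L/D)*v^2/(2g) = 0.039 * 258.99281 * 2.3104 / 19.62 = 1.18943 m

1.18943 m


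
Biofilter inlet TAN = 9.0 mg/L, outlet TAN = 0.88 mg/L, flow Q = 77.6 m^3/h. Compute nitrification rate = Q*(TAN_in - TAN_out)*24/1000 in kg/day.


Concentration drop: TAN_in - TAN_out = 9.0 - 0.88 = 8.12 mg/L
Hourly TAN removed = Q * dTAN = 77.6 m^3/h * 8.12 mg/L = 630.112 g/h  (m^3/h * mg/L = g/h)
Daily TAN removed = 630.112 * 24 = 15122.688 g/day
Convert to kg/day: 15122.688 / 1000 = 15.122688 kg/day

15.122688 kg/day


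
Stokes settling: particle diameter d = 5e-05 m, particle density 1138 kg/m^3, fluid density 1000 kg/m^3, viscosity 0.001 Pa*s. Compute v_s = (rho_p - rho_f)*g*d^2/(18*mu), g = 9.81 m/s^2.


Density difference: rho_p - rho_f = 1138 - 1000 = 138 kg/m^3
d^2 = (5e-05)^2 = 2.5e-09 m^2
Numerator = (rho_p - rho_f) * g * d^2 = 138 * 9.81 * 2.5e-09 = 3.38445e-06
Denominator = 18 * mu = 18 * 0.001 = 0.018
v_s = 3.38445e-06 / 0.018 = 1.88025e-04 m/s
Check: Re = rho_f * v_s * d / mu = 1000 * 1.88025e-04 * 5e-05 / 0.001 = 0.0094 < 1, so Stokes' law applies.

1.88025e-04 m/s


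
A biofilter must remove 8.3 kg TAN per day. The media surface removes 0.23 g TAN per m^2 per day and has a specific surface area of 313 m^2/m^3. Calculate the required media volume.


A = 8.3*1000 / 0.23 = 36086.957 m^2
V = 36086.957 / 313 = 115.294

115.294 m^3


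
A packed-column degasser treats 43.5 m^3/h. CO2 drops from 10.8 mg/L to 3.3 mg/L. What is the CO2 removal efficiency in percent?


CO2_out / CO2_in = 3.3 / 10.8 = 0.30555556
Fraction remaining = 0.30555556
efficiency = (1 - 0.30555556) * 100 = 69.4444 %

69.4444 %


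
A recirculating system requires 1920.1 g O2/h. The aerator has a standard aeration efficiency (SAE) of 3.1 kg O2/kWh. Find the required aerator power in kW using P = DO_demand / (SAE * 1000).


SAE in g O2/kWh = 3.1 * 1000 = 3100 g/kWh
P = DO_demand / SAE_g = 1920.1 / 3100 = 0.619387 kW

0.619387 kW


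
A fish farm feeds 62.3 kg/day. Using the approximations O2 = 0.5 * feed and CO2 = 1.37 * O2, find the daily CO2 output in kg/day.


O2 = 62.3 * 0.5 = 31.15
CO2 = 31.15 * 1.37 = 42.6755

42.6755 kg/day


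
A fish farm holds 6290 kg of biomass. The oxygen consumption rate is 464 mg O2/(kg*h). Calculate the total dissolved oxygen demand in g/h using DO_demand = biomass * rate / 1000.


Total O2 consumption (mg/h) = 6290 kg * 464 mg/(kg*h) = 2918560 mg/h
Convert to g/h: 2918560 / 1000 = 2918.56 g/h

2918.56 g/h


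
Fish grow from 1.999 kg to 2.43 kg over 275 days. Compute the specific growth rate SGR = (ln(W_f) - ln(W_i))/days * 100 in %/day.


ln(W_f) = ln(2.43) = 0.88789126
ln(W_i) = ln(1.999) = 0.69264706
ln(W_f) - ln(W_i) = 0.88789126 - 0.69264706 = 0.1952442
SGR = 0.1952442 / 275 * 100 = 0.0709979 %/day

0.0709979 %/day


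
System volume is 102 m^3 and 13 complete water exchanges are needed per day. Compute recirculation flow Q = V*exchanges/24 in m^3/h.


Daily recirculation volume = 102 m^3 * 13 = 1326 m^3/day
Flow rate Q = daily volume / 24 h = 1326 / 24 = 55.25 m^3/h

55.25 m^3/h


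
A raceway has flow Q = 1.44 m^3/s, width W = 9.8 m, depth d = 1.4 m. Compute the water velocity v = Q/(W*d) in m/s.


Cross-sectional area = W * d = 9.8 * 1.4 = 13.72 m^2
Velocity = Q / A = 1.44 / 13.72 = 0.104956 m/s

0.104956 m/s


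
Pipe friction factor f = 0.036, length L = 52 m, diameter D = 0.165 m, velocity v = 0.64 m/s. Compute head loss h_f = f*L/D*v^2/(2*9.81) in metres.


v^2 = 0.64^2 = 0.4096 m^2/s^2
L/D = 52/0.165 = 315.15152
h_f = f*(L/D)*v^2/(2g) = 0.036 * 315.15152 * 0.4096 / 19.62 = 0.236855 m

0.236855 m


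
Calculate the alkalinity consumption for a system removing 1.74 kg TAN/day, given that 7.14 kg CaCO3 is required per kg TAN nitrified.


Alkalinity factor: 7.14 kg CaCO3 consumed per kg TAN nitrified
alk = 1.74 kg TAN * 7.14 = 12.4236 kg CaCO3/day

12.4236 kg CaCO3/day


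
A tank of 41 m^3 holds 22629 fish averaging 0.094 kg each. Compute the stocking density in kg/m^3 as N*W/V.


Total biomass = 22629 fish * 0.094 kg = 2127.126 kg
Density = total biomass / volume = 2127.126 / 41 = 51.8811 kg/m^3

51.8811 kg/m^3


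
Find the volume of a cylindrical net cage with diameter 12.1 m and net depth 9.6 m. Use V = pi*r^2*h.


r = d/2 = 12.1/2 = 6.05 m
Base area = pi*r^2 = pi*6.05^2 = 114.99015 m^2
Volume = 114.99015 * 9.6 = 1103.91 m^3

1103.91 m^3


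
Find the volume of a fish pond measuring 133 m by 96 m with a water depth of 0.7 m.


Base area = L * W = 133 * 96 = 12768 m^2
Volume = area * depth = 12768 * 0.7 = 8937.6 m^3

8937.6 m^3


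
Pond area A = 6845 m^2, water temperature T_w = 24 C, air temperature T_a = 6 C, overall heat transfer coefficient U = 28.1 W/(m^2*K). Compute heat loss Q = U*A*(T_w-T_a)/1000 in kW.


Temperature difference dT = 24 - 6 = 18 K
Heat loss (W) = U * A * dT = 28.1 * 6845 * 18 = 3462201 W
Convert to kW: 3462201 / 1000 = 3462.201 kW

3462.201 kW


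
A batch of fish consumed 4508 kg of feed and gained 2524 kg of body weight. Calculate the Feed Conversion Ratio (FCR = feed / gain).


FCR = feed consumed / weight gained
FCR = 4508 kg / 2524 kg = 1.78605

1.78605


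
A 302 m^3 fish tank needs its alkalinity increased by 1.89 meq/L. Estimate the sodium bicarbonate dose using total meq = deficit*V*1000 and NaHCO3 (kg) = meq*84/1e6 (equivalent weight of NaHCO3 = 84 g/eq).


Tank volume in L = 302 m^3 * 1000 = 302000 L
Total meq required = 1.89 meq/L * 302000 L = 570780 meq
NaHCO3 mass = 570780 meq * 84 mg/meq / 1e6 = 47.9455 kg

47.9455 kg


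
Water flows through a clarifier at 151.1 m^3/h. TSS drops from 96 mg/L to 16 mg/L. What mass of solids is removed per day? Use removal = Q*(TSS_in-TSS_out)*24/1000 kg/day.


Concentration drop: TSS_in - TSS_out = 96 - 16 = 80 mg/L
Hourly solids removed = Q * dTSS = 151.1 m^3/h * 80 mg/L = 12088 g/h  (m^3/h * mg/L = g/h)
Daily solids removed = 12088 * 24 = 290112 g/day
Convert g to kg: 290112 / 1000 = 290.112 kg/day

290.112 kg/day


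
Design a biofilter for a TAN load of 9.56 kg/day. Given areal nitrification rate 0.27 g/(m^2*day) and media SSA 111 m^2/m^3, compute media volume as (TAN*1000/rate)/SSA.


A = 9.56*1000 / 0.27 = 35407.407 m^2
V = 35407.407 / 111 = 318.986

318.986 m^3


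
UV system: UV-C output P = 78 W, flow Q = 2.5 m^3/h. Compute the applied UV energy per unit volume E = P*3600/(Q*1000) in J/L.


Energy delivered per hour = 78 W * 3600 s = 280800 J/h
Volume treated per hour = 2.5 m^3/h * 1000 = 2500 L/h
dose = 280800 / 2500 = 112.32 J/L

112.32 J/L


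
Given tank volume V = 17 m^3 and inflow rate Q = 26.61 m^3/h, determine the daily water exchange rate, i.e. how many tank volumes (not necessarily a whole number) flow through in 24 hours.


Daily flow volume = 26.61 m^3/h * 24 h = 638.64 m^3/day
Exchanges = daily flow / tank volume = 638.64 / 17 = 37.5671 exchanges/day

37.5671 exchanges/day


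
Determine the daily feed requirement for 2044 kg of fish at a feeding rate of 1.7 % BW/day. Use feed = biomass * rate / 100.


Feeding rate fraction = 1.7% / 100 = 0.017
Daily feed = 2044 kg * 0.017 = 34.748 kg/day

34.748 kg/day


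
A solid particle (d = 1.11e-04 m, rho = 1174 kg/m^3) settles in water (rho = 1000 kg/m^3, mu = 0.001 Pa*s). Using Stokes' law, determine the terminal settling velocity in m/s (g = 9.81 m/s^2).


Density difference: rho_p - rho_f = 1174 - 1000 = 174 kg/m^3
d^2 = (1.11e-04)^2 = 1.2321e-08 m^2
Numerator = (rho_p - rho_f) * g * d^2 = 174 * 9.81 * 1.2321e-08 = 2.1031208e-05
Denominator = 18 * mu = 18 * 0.001 = 0.018
v_s = 2.1031208e-05 / 0.018 = 0.0011684 m/s
Check: Re = rho_f * v_s * d / mu = 1000 * 0.0011684 * 1.11e-04 / 0.001 = 0.13 < 1, so Stokes' law applies.

0.0011684 m/s


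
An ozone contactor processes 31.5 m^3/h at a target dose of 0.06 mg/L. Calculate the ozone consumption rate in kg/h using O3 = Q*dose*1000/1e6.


O3 demand (mg/h) = Q * dose * 1000 = 31.5 * 0.06 * 1000 = 1890 mg/h
Convert mg to kg: 1890 / 1e6 = 0.00189 kg/h

0.00189 kg/h


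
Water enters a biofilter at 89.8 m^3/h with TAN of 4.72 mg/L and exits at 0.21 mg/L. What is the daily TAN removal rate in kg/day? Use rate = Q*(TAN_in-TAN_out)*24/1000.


Concentration drop: TAN_in - TAN_out = 4.72 - 0.21 = 4.51 mg/L
Hourly TAN removed = Q * dTAN = 89.8 m^3/h * 4.51 mg/L = 404.998 g/h  (m^3/h * mg/L = g/h)
Daily TAN removed = 404.998 * 24 = 9719.952 g/day
Convert to kg/day: 9719.952 / 1000 = 9.719952 kg/day

9.719952 kg/day


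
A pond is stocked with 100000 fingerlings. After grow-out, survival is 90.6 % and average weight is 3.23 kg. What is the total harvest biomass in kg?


Survivors = 100000 * 90.6/100 = 90600 fish
Harvest biomass = survivors * W_f = 90600 * 3.23 = 292638 kg

292638 kg


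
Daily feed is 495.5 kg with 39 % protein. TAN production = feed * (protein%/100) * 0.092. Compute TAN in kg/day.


Protein in feed = 495.5 * 39/100 = 193.245 kg/day
TAN = protein * 0.092 = 193.245 * 0.092 = 17.77854 kg/day

17.77854 kg/day


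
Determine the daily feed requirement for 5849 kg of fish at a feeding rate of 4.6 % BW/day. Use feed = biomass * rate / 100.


Feeding rate fraction = 4.6% / 100 = 0.046
Daily feed = 5849 kg * 0.046 = 269.054 kg/day

269.054 kg/day


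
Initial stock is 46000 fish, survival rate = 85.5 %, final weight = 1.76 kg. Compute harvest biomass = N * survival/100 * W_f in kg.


Survivors = 46000 * 85.5/100 = 39330 fish
Harvest biomass = survivors * W_f = 39330 * 1.76 = 69220.8 kg

69220.8 kg


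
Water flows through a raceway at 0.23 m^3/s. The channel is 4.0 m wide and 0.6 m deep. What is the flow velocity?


Cross-sectional area = W * d = 4.0 * 0.6 = 2.4 m^2
Velocity = Q / A = 0.23 / 2.4 = 0.0958333 m/s

0.0958333 m/s


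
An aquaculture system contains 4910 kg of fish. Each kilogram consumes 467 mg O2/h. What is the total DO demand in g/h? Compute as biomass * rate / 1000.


Total O2 consumption (mg/h) = 4910 kg * 467 mg/(kg*h) = 2292970 mg/h
Convert to g/h: 2292970 / 1000 = 2292.97 g/h

2292.97 g/h


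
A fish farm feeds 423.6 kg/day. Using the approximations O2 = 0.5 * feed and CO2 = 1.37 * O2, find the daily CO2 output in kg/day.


O2 = 423.6 * 0.5 = 211.8
CO2 = 211.8 * 1.37 = 290.166

290.166 kg/day


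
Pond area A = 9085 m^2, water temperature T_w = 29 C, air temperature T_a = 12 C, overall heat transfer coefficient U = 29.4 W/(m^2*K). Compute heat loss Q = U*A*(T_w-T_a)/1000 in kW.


Temperature difference dT = 29 - 12 = 17 K
Heat loss (W) = U * A * dT = 29.4 * 9085 * 17 = 4540683 W
Convert to kW: 4540683 / 1000 = 4540.683 kW

4540.683 kW


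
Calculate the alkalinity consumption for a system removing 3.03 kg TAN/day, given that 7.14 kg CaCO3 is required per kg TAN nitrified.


Alkalinity factor: 7.14 kg CaCO3 consumed per kg TAN nitrified
alk = 3.03 kg TAN * 7.14 = 21.6342 kg CaCO3/day

21.6342 kg CaCO3/day


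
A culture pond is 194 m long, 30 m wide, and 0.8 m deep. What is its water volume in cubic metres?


Base area = L * W = 194 * 30 = 5820 m^2
Volume = area * depth = 5820 * 0.8 = 4656 m^3

4656 m^3


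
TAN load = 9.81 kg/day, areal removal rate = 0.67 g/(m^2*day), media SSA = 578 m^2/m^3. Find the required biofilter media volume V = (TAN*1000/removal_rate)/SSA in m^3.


A = 9.81*1000 / 0.67 = 14641.791 m^2
V = 14641.791 / 578 = 25.3318

25.3318 m^3


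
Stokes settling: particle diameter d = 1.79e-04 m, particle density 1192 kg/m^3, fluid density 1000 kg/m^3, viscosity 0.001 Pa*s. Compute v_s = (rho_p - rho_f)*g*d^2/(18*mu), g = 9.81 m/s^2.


Density difference: rho_p - rho_f = 1192 - 1000 = 192 kg/m^3
d^2 = (1.79e-04)^2 = 3.2041e-08 m^2
Numerator = (rho_p - rho_f) * g * d^2 = 192 * 9.81 * 3.2041e-08 = 6.0349864e-05
Denominator = 18 * mu = 18 * 0.001 = 0.018
v_s = 6.0349864e-05 / 0.018 = 0.00335277 m/s
Check: Re = rho_f * v_s * d / mu = 1000 * 0.00335277 * 1.79e-04 / 0.001 = 0.6 < 1, so Stokes' law applies.

0.00335277 m/s


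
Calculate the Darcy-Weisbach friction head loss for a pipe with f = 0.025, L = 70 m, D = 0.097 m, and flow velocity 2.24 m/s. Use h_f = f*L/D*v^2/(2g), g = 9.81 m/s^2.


v^2 = 2.24^2 = 5.0176 m^2/s^2
L/D = 70/0.097 = 721.64948
h_f = f*(L/D)*v^2/(2g) = 0.025 * 721.64948 * 5.0176 / 19.62 = 4.61385 m

4.61385 m


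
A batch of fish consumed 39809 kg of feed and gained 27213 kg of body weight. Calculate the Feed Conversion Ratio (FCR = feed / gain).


FCR = feed consumed / weight gained
FCR = 39809 kg / 27213 kg = 1.46287

1.46287


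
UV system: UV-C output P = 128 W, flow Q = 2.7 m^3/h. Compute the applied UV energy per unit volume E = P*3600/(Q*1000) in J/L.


Energy delivered per hour = 128 W * 3600 s = 460800 J/h
Volume treated per hour = 2.7 m^3/h * 1000 = 2700 L/h
dose = 460800 / 2700 = 170.667 J/L

170.667 J/L


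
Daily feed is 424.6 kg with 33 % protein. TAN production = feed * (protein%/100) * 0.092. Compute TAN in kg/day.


Protein in feed = 424.6 * 33/100 = 140.118 kg/day
TAN = protein * 0.092 = 140.118 * 0.092 = 12.890856 kg/day

12.890856 kg/day


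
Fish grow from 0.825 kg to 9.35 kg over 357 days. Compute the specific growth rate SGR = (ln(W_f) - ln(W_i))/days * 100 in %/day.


ln(W_f) = ln(9.35) = 2.2353763
ln(W_i) = ln(0.825) = -0.19237189
ln(W_f) - ln(W_i) = 2.2353763 - -0.19237189 = 2.4277482
SGR = 2.4277482 / 357 * 100 = 0.680042 %/day

0.680042 %/day


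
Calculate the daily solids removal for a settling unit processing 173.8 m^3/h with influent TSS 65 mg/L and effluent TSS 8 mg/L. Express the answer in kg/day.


Concentration drop: TSS_in - TSS_out = 65 - 8 = 57 mg/L
Hourly solids removed = Q * dTSS = 173.8 m^3/h * 57 mg/L = 9906.6 g/h  (m^3/h * mg/L = g/h)
Daily solids removed = 9906.6 * 24 = 237758.4 g/day
Convert g to kg: 237758.4 / 1000 = 237.7584 kg/day

237.7584 kg/day


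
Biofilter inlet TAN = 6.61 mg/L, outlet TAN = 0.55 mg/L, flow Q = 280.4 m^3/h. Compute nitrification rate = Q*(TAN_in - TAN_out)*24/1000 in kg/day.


Concentration drop: TAN_in - TAN_out = 6.61 - 0.55 = 6.06 mg/L
Hourly TAN removed = Q * dTAN = 280.4 m^3/h * 6.06 mg/L = 1699.224 g/h  (m^3/h * mg/L = g/h)
Daily TAN removed = 1699.224 * 24 = 40781.376 g/day
Convert to kg/day: 40781.376 / 1000 = 40.781376 kg/day

40.781376 kg/day


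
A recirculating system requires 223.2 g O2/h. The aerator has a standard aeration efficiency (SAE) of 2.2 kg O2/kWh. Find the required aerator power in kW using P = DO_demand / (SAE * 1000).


SAE in g O2/kWh = 2.2 * 1000 = 2200 g/kWh
P = DO_demand / SAE_g = 223.2 / 2200 = 0.101455 kW

0.101455 kW


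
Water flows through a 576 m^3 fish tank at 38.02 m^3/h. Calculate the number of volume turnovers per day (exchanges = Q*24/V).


Daily flow volume = 38.02 m^3/h * 24 h = 912.48 m^3/day
Exchanges = daily flow / tank volume = 912.48 / 576 = 1.58417 exchanges/day

1.58417 exchanges/day


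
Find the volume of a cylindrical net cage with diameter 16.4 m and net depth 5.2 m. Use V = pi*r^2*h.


r = d/2 = 16.4/2 = 8.2 m
Base area = pi*r^2 = pi*8.2^2 = 211.24069 m^2
Volume = 211.24069 * 5.2 = 1098.45 m^3

1098.45 m^3


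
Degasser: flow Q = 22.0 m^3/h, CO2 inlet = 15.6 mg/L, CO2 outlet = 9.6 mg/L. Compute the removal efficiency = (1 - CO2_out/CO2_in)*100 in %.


CO2_out / CO2_in = 9.6 / 15.6 = 0.61538462
Fraction remaining = 0.61538462
efficiency = (1 - 0.61538462) * 100 = 38.4615 %

38.4615 %


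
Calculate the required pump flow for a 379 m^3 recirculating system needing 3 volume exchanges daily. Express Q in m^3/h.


Daily recirculation volume = 379 m^3 * 3 = 1137 m^3/day
Flow rate Q = daily volume / 24 h = 1137 / 24 = 47.375 m^3/h

47.375 m^3/h


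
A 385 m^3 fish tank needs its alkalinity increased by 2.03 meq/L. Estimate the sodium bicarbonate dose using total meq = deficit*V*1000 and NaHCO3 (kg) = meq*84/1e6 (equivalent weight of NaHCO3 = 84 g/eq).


Tank volume in L = 385 m^3 * 1000 = 385000 L
Total meq required = 2.03 meq/L * 385000 L = 781550 meq
NaHCO3 mass = 781550 meq * 84 mg/meq / 1e6 = 65.6502 kg

65.6502 kg


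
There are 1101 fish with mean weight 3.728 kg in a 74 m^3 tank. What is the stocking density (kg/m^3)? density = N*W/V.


Total biomass = 1101 fish * 3.728 kg = 4104.528 kg
Density = total biomass / volume = 4104.528 / 74 = 55.4666 kg/m^3

55.4666 kg/m^3


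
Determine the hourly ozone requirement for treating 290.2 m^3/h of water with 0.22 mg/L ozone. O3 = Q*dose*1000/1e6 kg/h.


O3 demand (mg/h) = Q * dose * 1000 = 290.2 * 0.22 * 1000 = 63844 mg/h
Convert mg to kg: 63844 / 1e6 = 0.063844 kg/h

0.063844 kg/h


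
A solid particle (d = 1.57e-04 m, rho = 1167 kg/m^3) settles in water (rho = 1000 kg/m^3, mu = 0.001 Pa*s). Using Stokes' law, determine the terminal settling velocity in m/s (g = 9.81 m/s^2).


Density difference: rho_p - rho_f = 1167 - 1000 = 167 kg/m^3
d^2 = (1.57e-04)^2 = 2.4649e-08 m^2
Numerator = (rho_p - rho_f) * g * d^2 = 167 * 9.81 * 2.4649e-08 = 4.0381717e-05
Denominator = 18 * mu = 18 * 0.001 = 0.018
v_s = 4.0381717e-05 / 0.018 = 0.00224343 m/s
Check: Re = rho_f * v_s * d / mu = 1000 * 0.00224343 * 1.57e-04 / 0.001 = 0.352 < 1, so Stokes' law applies.

0.00224343 m/s
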